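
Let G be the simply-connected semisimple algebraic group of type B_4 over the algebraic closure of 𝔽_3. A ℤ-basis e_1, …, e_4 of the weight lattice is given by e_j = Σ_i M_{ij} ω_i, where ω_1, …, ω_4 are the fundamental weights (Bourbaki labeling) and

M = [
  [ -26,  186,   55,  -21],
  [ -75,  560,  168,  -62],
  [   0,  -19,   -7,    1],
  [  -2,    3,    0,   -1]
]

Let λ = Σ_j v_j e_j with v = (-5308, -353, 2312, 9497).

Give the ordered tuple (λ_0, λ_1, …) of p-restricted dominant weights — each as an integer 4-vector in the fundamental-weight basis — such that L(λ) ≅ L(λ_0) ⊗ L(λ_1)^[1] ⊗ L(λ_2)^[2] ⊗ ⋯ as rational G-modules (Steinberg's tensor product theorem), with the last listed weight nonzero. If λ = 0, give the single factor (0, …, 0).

Compute c_i = Σ_j M_{ij} v_j with v = (-5308, -353, 2312, 9497):
  c_1 = (-26)·(-5308) + (186)·(-353) + (55)·(2312) + (-21)·(9497) = 73
  c_2 = (-75)·(-5308) + (560)·(-353) + (168)·(2312) + (-62)·(9497) = 22
  c_3 = (0)·(-5308) + (-19)·(-353) + (-7)·(2312) + (1)·(9497) = 20
  c_4 = (-2)·(-5308) + (3)·(-353) + (0)·(2312) + (-1)·(9497) = 60
p = 3; digits c_i = Σ_j d_{ij}·3^j, 0 ≤ d_{ij} < 3:
  c_1 = 73 = 1·3^0 + 0·3^1 + 2·3^2 + 2·3^3
  c_2 = 22 = 1·3^0 + 1·3^1 + 2·3^2
  c_3 = 20 = 2·3^0 + 0·3^1 + 2·3^2
  c_4 = 60 = 0·3^0 + 2·3^1 + 0·3^2 + 2·3^3
Factor λ_0 = (1, 1, 2, 0)
Factor λ_1 = (0, 1, 0, 2)
Factor λ_2 = (2, 2, 2, 0)
Factor λ_3 = (2, 0, 0, 2)

((1, 1, 2, 0), (0, 1, 0, 2), (2, 2, 2, 0), (2, 0, 0, 2))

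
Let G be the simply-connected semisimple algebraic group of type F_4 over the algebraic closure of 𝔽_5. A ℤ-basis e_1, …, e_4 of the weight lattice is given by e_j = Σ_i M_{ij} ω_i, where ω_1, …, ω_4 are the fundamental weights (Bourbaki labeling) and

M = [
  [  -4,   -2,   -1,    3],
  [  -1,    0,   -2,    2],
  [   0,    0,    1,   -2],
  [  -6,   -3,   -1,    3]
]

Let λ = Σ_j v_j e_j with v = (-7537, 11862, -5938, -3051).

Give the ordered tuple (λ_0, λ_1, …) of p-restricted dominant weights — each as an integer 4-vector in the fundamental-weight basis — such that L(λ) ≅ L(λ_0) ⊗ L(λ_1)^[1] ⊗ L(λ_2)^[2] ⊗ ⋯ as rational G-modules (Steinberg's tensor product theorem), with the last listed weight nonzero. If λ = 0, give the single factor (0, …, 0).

Change of basis e → ω: c = M·v where v = (-7537, 11862, -5938, -3051):
  c_1 = -4*-7537 + -2*11862 + -1*-5938 + 3*-3051 = 3209
  c_2 = -1*-7537 + 0*11862 + -2*-5938 + 2*-3051 = 13311
  c_3 = 0*-7537 + 0*11862 + 1*-5938 + -2*-3051 = 164
  c_4 = -6*-7537 + -3*11862 + -1*-5938 + 3*-3051 = 6421
Expand coordinatewise in base 5:
  c_1 = 3209 = 4·5^0 + 1·5^1 + 3·5^2 + 0·5^3 + 0·5^4 + 1·5^5
  c_2 = 13311 = 1·5^0 + 2·5^1 + 2·5^2 + 1·5^3 + 1·5^4 + 4·5^5
  c_3 = 164 = 4·5^0 + 2·5^1 + 1·5^2 + 1·5^3
  c_4 = 6421 = 1·5^0 + 4·5^1 + 1·5^2 + 1·5^3 + 0·5^4 + 2·5^5
Factor λ_0 = (4, 1, 4, 1)
Factor λ_1 = (1, 2, 2, 4)
Factor λ_2 = (3, 2, 1, 1)
Factor λ_3 = (0, 1, 1, 1)
Factor λ_4 = (0, 1, 0, 0)
Factor λ_5 = (1, 4, 0, 2)

((4, 1, 4, 1), (1, 2, 2, 4), (3, 2, 1, 1), (0, 1, 1, 1), (0, 1, 0, 0), (1, 4, 0, 2))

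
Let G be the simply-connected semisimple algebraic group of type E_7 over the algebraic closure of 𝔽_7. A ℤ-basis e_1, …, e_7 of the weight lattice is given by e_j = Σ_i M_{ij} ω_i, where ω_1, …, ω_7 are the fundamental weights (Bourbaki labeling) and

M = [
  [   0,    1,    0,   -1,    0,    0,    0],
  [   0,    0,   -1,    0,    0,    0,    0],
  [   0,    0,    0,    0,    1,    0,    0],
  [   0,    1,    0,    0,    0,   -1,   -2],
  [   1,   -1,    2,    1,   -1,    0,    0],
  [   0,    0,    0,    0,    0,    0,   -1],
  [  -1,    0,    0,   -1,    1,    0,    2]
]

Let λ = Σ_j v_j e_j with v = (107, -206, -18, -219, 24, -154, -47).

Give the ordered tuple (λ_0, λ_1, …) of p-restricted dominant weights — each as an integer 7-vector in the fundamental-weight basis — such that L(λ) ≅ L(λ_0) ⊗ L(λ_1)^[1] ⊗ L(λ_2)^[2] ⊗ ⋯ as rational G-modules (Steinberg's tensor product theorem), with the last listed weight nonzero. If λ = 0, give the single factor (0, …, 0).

((6, 4, 3, 0, 6, 5, 0), (1, 2, 3, 6, 4, 6, 6))

Compute c_i = Σ_j M_{ij} v_j with v = (107, -206, -18, -219, 24, -154, -47):
  c_1 = (0)·(107) + (1)·(-206) + (0)·(-18) + (-1)·(-219) + (0)·(24) + (0)·(-154) + (0)·(-47) = 13
  c_2 = (0)·(107) + (0)·(-206) + (-1)·(-18) + (0)·(-219) + (0)·(24) + (0)·(-154) + (0)·(-47) = 18
  c_3 = (0)·(107) + (0)·(-206) + (0)·(-18) + (0)·(-219) + (1)·(24) + (0)·(-154) + (0)·(-47) = 24
  c_4 = (0)·(107) + (1)·(-206) + (0)·(-18) + (0)·(-219) + (0)·(24) + (-1)·(-154) + (-2)·(-47) = 42
  c_5 = (1)·(107) + (-1)·(-206) + (2)·(-18) + (1)·(-219) + (-1)·(24) + (0)·(-154) + (0)·(-47) = 34
  c_6 = (0)·(107) + (0)·(-206) + (0)·(-18) + (0)·(-219) + (0)·(24) + (0)·(-154) + (-1)·(-47) = 47
  c_7 = (-1)·(107) + (0)·(-206) + (0)·(-18) + (-1)·(-219) + (1)·(24) + (0)·(-154) + (2)·(-47) = 42
Expand coordinatewise in base 7:
  c_1 = 13 = 6·7^0 + 1·7^1
  c_2 = 18 = 4·7^0 + 2·7^1
  c_3 = 24 = 3·7^0 + 3·7^1
  c_4 = 42 = 0·7^0 + 6·7^1
  c_5 = 34 = 6·7^0 + 4·7^1
  c_6 = 47 = 5·7^0 + 6·7^1
  c_7 = 42 = 0·7^0 + 6·7^1
Factor λ_0 = (6, 4, 3, 0, 6, 5, 0)
Factor λ_1 = (1, 2, 3, 6, 4, 6, 6)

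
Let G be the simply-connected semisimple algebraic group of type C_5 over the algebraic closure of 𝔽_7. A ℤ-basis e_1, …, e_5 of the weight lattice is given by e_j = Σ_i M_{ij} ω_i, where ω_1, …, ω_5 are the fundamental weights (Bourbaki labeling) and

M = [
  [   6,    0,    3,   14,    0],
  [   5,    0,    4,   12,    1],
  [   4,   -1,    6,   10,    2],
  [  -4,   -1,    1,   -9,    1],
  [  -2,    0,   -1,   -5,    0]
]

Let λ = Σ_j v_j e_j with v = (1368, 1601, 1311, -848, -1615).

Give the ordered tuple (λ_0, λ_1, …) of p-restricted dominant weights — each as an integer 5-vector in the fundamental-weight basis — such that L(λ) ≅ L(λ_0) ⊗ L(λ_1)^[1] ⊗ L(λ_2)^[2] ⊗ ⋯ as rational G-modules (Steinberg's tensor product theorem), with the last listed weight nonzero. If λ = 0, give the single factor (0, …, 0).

In the fundamental-weight basis, λ has coordinates c = M·v (v = (1368, 1601, 1311, -848, -1615)):
  c_1 = 6*1368 + 0*1601 + 3*1311 + 14*-848 + 0*-1615 = 269
  c_2 = 5*1368 + 0*1601 + 4*1311 + 12*-848 + 1*-1615 = 293
  c_3 = 4*1368 + -1*1601 + 6*1311 + 10*-848 + 2*-1615 = 27
  c_4 = -4*1368 + -1*1601 + 1*1311 + -9*-848 + 1*-1615 = 255
  c_5 = -2*1368 + 0*1601 + -1*1311 + -5*-848 + 0*-1615 = 193
Expand coordinatewise in base 7:
  c_1 = 269 = 3·7^0 + 3·7^1 + 5·7^2
  c_2 = 293 = 6·7^0 + 6·7^1 + 5·7^2
  c_3 = 27 = 6·7^0 + 3·7^1
  c_4 = 255 = 3·7^0 + 1·7^1 + 5·7^2
  c_5 = 193 = 4·7^0 + 6·7^1 + 3·7^2
p-restricted factor λ_0 = (3, 6, 6, 3, 4)
p-restricted factor λ_1 = (3, 6, 3, 1, 6)
p-restricted factor λ_2 = (5, 5, 0, 5, 3)

((3, 6, 6, 3, 4), (3, 6, 3, 1, 6), (5, 5, 0, 5, 3))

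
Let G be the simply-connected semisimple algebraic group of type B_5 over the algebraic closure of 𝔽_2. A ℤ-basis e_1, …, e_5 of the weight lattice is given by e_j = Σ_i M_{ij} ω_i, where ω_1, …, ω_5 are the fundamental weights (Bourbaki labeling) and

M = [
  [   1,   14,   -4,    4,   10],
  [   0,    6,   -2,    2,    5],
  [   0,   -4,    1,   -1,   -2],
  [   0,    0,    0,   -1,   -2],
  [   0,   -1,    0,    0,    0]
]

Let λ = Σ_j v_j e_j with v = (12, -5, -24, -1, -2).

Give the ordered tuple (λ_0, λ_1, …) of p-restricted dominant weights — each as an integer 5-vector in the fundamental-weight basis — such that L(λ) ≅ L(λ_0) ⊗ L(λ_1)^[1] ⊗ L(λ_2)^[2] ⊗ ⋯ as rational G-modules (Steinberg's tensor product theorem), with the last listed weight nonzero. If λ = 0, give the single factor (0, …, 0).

Compute c_i = Σ_j M_{ij} v_j with v = (12, -5, -24, -1, -2):
  c_1 = 1·12 + (14)·(-5) + (-4)·(-24) + (4)·(-1) + (10)·(-2) = 14
  c_2 = 0·12 + (6)·(-5) + (-2)·(-24) + (2)·(-1) + (5)·(-2) = 6
  c_3 = 0·12 + (-4)·(-5) + (1)·(-24) + (-1)·(-1) + (-2)·(-2) = 1
  c_4 = 0·12 + (0)·(-5) + (0)·(-24) + (-1)·(-1) + (-2)·(-2) = 5
  c_5 = 0·12 + (-1)·(-5) + (0)·(-24) + (0)·(-1) + (0)·(-2) = 5
Writing each c_i in base p = 2:
  c_1 = 14 = 0·2^0 + 1·2^1 + 1·2^2 + 1·2^3
  c_2 = 6 = 0·2^0 + 1·2^1 + 1·2^2
  c_3 = 1 = 1·2^0
  c_4 = 5 = 1·2^0 + 0·2^1 + 1·2^2
  c_5 = 5 = 1·2^0 + 0·2^1 + 1·2^2
Factor λ_0 = (0, 0, 1, 1, 1)
Factor λ_1 = (1, 1, 0, 0, 0)
Factor λ_2 = (1, 1, 0, 1, 1)
Factor λ_3 = (1, 0, 0, 0, 0)

((0, 0, 1, 1, 1), (1, 1, 0, 0, 0), (1, 1, 0, 1, 1), (1, 0, 0, 0, 0))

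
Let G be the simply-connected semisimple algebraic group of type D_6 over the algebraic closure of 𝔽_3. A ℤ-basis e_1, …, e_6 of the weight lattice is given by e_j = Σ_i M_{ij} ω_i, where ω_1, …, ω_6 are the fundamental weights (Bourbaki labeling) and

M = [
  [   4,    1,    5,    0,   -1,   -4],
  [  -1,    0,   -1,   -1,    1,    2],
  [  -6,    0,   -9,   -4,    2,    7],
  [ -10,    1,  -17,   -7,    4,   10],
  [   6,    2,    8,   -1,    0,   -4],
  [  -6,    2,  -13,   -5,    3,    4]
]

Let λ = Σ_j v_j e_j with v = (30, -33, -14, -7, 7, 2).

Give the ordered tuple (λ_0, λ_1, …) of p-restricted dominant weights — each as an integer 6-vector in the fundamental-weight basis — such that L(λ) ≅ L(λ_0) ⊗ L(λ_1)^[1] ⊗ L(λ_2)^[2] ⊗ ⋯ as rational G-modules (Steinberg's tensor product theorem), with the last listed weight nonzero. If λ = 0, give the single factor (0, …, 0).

((2, 2, 2, 2, 1, 0),)

Compute c_i = Σ_j M_{ij} v_j with v = (30, -33, -14, -7, 7, 2):
  c_1 = 4*30 + 1*-33 + 5*-14 + 0*-7 + -1*7 + -4*2 = 2
  c_2 = -1*30 + 0*-33 + -1*-14 + -1*-7 + 1*7 + 2*2 = 2
  c_3 = -6*30 + 0*-33 + -9*-14 + -4*-7 + 2*7 + 7*2 = 2
  c_4 = -10*30 + 1*-33 + -17*-14 + -7*-7 + 4*7 + 10*2 = 2
  c_5 = 6*30 + 2*-33 + 8*-14 + -1*-7 + 0*7 + -4*2 = 1
  c_6 = -6*30 + 2*-33 + -13*-14 + -5*-7 + 3*7 + 4*2 = 0
Base-3 expansion of each c_i:
  c_1 = 2 = 2·3^0
  c_2 = 2 = 2·3^0
  c_3 = 2 = 2·3^0
  c_4 = 2 = 2·3^0
  c_5 = 1 = 1·3^0
  c_6 = 0
p-restricted factor λ_0 = (2, 2, 2, 2, 1, 0)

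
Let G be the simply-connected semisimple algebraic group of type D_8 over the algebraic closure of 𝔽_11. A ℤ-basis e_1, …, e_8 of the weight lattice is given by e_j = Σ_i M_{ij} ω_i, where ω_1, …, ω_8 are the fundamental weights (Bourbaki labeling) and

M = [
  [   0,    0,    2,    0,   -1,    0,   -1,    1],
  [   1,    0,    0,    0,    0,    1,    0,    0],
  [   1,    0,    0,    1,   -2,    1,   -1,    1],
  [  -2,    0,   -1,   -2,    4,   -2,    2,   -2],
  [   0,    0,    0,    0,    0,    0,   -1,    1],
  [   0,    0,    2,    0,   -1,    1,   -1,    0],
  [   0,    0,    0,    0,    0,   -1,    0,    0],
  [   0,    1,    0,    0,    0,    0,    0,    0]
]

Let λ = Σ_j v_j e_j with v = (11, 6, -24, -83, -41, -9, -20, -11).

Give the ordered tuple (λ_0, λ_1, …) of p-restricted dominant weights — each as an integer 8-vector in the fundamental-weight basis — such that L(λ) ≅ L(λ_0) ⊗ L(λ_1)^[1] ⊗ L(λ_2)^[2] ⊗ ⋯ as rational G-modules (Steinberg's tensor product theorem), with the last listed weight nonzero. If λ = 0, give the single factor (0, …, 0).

((2, 2, 10, 4, 9, 4, 9, 6),)

Change of basis e → ω: c = M·v where v = (11, 6, -24, -83, -41, -9, -20, -11):
  c_1 = 0*11 + 0*6 + 2*-24 + 0*-83 + -1*-41 + 0*-9 + -1*-20 + 1*-11 = 2
  c_2 = 1*11 + 0*6 + 0*-24 + 0*-83 + 0*-41 + 1*-9 + 0*-20 + 0*-11 = 2
  c_3 = 1*11 + 0*6 + 0*-24 + 1*-83 + -2*-41 + 1*-9 + -1*-20 + 1*-11 = 10
  c_4 = -2*11 + 0*6 + -1*-24 + -2*-83 + 4*-41 + -2*-9 + 2*-20 + -2*-11 = 4
  c_5 = 0*11 + 0*6 + 0*-24 + 0*-83 + 0*-41 + 0*-9 + -1*-20 + 1*-11 = 9
  c_6 = 0*11 + 0*6 + 2*-24 + 0*-83 + -1*-41 + 1*-9 + -1*-20 + 0*-11 = 4
  c_7 = 0*11 + 0*6 + 0*-24 + 0*-83 + 0*-41 + -1*-9 + 0*-20 + 0*-11 = 9
  c_8 = 0*11 + 1*6 + 0*-24 + 0*-83 + 0*-41 + 0*-9 + 0*-20 + 0*-11 = 6
Expand coordinatewise in base 11:
  c_1 = 2 = 2·11^0
  c_2 = 2 = 2·11^0
  c_3 = 10 = 10·11^0
  c_4 = 4 = 4·11^0
  c_5 = 9 = 9·11^0
  c_6 = 4 = 4·11^0
  c_7 = 9 = 9·11^0
  c_8 = 6 = 6·11^0
λ_0 = (2, 2, 10, 4, 9, 4, 9, 6)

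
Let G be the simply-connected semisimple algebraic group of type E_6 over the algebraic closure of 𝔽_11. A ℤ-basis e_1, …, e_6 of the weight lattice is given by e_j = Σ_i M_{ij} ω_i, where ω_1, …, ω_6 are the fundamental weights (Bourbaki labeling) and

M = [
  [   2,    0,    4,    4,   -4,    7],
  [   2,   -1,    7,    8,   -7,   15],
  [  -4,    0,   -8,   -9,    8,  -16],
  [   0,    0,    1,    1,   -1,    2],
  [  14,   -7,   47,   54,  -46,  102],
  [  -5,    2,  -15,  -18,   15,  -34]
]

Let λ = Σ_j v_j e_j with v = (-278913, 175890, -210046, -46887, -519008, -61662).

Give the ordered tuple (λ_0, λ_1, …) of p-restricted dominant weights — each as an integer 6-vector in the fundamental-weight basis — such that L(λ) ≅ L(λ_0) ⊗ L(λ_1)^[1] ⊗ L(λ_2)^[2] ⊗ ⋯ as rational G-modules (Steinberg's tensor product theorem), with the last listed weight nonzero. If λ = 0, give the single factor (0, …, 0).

ω-coordinates c = M·v, v = (-278913, 175890, -210046, -46887, -519008, -61662):
  c_1 = 2*-278913 + 0*175890 + 4*-210046 + 4*-46887 + -4*-519008 + 7*-61662 = 58840
  c_2 = 2*-278913 + -1*175890 + 7*-210046 + 8*-46887 + -7*-519008 + 15*-61662 = 128992
  c_3 = -4*-278913 + 0*175890 + -8*-210046 + -9*-46887 + 8*-519008 + -16*-61662 = 52531
  c_4 = 0*-278913 + 0*175890 + 1*-210046 + 1*-46887 + -1*-519008 + 2*-61662 = 138751
  c_5 = 14*-278913 + -7*175890 + 47*-210046 + 54*-46887 + -46*-519008 + 102*-61662 = 44772
  c_6 = -5*-278913 + 2*175890 + -15*-210046 + -18*-46887 + 15*-519008 + -34*-61662 = 52389
Expand coordinatewise in base 11:
  c_1 = 58840 = 1·11^0 + 3·11^1 + 2·11^2 + 0·11^3 + 4·11^4
  c_2 = 128992 = 6·11^0 + 0·11^1 + 10·11^2 + 8·11^3 + 8·11^4
  c_3 = 52531 = 6·11^0 + 1·11^1 + 5·11^2 + 6·11^3 + 3·11^4
  c_4 = 138751 = 8·11^0 + 7·11^1 + 2·11^2 + 5·11^3 + 9·11^4
  c_5 = 44772 = 2·11^0 + 0·11^1 + 7·11^2 + 0·11^3 + 3·11^4
  c_6 = 52389 = 7·11^0 + 10·11^1 + 3·11^2 + 6·11^3 + 3·11^4
λ_0 = (1, 6, 6, 8, 2, 7)
λ_1 = (3, 0, 1, 7, 0, 10)
λ_2 = (2, 10, 5, 2, 7, 3)
λ_3 = (0, 8, 6, 5, 0, 6)
λ_4 = (4, 8, 3, 9, 3, 3)

((1, 6, 6, 8, 2, 7), (3, 0, 1, 7, 0, 10), (2, 10, 5, 2, 7, 3), (0, 8, 6, 5, 0, 6), (4, 8, 3, 9, 3, 3))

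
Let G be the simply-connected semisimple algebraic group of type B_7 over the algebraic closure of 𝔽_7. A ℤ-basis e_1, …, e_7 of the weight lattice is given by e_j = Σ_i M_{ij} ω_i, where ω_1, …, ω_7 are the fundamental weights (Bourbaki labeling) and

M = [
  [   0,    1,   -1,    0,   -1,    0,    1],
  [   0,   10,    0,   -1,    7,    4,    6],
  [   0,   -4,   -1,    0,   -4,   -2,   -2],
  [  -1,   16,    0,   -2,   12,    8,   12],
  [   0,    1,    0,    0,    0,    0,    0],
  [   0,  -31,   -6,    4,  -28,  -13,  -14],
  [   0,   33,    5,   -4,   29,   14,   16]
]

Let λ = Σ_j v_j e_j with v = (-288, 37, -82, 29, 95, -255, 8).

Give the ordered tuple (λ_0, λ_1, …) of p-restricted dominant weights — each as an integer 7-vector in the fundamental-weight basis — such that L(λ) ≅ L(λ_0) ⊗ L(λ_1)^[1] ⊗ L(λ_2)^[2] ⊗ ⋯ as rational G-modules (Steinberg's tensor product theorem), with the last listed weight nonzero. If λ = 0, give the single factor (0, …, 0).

In the fundamental-weight basis, λ has coordinates c = M·v (v = (-288, 37, -82, 29, 95, -255, 8)):
  c_1 = 0*-288 + 1*37 + -1*-82 + 0*29 + -1*95 + 0*-255 + 1*8 = 32
  c_2 = 0*-288 + 10*37 + 0*-82 + -1*29 + 7*95 + 4*-255 + 6*8 = 34
  c_3 = 0*-288 + -4*37 + -1*-82 + 0*29 + -4*95 + -2*-255 + -2*8 = 48
  c_4 = -1*-288 + 16*37 + 0*-82 + -2*29 + 12*95 + 8*-255 + 12*8 = 18
  c_5 = 0*-288 + 1*37 + 0*-82 + 0*29 + 0*95 + 0*-255 + 0*8 = 37
  c_6 = 0*-288 + -31*37 + -6*-82 + 4*29 + -28*95 + -13*-255 + -14*8 = 4
  c_7 = 0*-288 + 33*37 + 5*-82 + -4*29 + 29*95 + 14*-255 + 16*8 = 8
Base-7 expansion of each c_i:
  c_1 = 32 = 4·7^0 + 4·7^1
  c_2 = 34 = 6·7^0 + 4·7^1
  c_3 = 48 = 6·7^0 + 6·7^1
  c_4 = 18 = 4·7^0 + 2·7^1
  c_5 = 37 = 2·7^0 + 5·7^1
  c_6 = 4 = 4·7^0
  c_7 = 8 = 1·7^0 + 1·7^1
λ_0 = (4, 6, 6, 4, 2, 4, 1)
λ_1 = (4, 4, 6, 2, 5, 0, 1)

((4, 6, 6, 4, 2, 4, 1), (4, 4, 6, 2, 5, 0, 1))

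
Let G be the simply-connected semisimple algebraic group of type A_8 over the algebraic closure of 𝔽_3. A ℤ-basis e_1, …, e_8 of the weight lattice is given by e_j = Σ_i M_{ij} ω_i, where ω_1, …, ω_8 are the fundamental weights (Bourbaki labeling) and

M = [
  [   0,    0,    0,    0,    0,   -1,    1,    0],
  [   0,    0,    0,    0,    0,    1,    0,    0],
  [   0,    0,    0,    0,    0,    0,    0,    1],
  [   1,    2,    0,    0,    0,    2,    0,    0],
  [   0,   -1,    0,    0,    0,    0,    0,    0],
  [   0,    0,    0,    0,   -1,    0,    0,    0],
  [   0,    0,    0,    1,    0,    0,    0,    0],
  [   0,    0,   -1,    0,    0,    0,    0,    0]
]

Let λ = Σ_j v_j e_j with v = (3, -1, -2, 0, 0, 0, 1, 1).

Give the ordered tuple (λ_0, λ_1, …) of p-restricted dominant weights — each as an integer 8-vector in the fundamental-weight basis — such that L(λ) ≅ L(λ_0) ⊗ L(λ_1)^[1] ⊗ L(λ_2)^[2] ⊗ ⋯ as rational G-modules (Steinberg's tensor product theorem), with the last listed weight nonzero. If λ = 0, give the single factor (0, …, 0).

((1, 0, 1, 1, 1, 0, 0, 2),)

Compute c_i = Σ_j M_{ij} v_j with v = (3, -1, -2, 0, 0, 0, 1, 1):
  c_1 = 0*3 + 0*-1 + 0*-2 + 0*0 + 0*0 + -1*0 + 1*1 + 0*1 = 1
  c_2 = 0*3 + 0*-1 + 0*-2 + 0*0 + 0*0 + 1*0 + 0*1 + 0*1 = 0
  c_3 = 0*3 + 0*-1 + 0*-2 + 0*0 + 0*0 + 0*0 + 0*1 + 1*1 = 1
  c_4 = 1*3 + 2*-1 + 0*-2 + 0*0 + 0*0 + 2*0 + 0*1 + 0*1 = 1
  c_5 = 0*3 + -1*-1 + 0*-2 + 0*0 + 0*0 + 0*0 + 0*1 + 0*1 = 1
  c_6 = 0*3 + 0*-1 + 0*-2 + 0*0 + -1*0 + 0*0 + 0*1 + 0*1 = 0
  c_7 = 0*3 + 0*-1 + 0*-2 + 1*0 + 0*0 + 0*0 + 0*1 + 0*1 = 0
  c_8 = 0*3 + 0*-1 + -1*-2 + 0*0 + 0*0 + 0*0 + 0*1 + 0*1 = 2
Writing each c_i in base p = 3:
  c_1 = 1 = 1·3^0
  c_2 = 0
  c_3 = 1 = 1·3^0
  c_4 = 1 = 1·3^0
  c_5 = 1 = 1·3^0
  c_6 = 0
  c_7 = 0
  c_8 = 2 = 2·3^0
λ_0 = (1, 0, 1, 1, 1, 0, 0, 2)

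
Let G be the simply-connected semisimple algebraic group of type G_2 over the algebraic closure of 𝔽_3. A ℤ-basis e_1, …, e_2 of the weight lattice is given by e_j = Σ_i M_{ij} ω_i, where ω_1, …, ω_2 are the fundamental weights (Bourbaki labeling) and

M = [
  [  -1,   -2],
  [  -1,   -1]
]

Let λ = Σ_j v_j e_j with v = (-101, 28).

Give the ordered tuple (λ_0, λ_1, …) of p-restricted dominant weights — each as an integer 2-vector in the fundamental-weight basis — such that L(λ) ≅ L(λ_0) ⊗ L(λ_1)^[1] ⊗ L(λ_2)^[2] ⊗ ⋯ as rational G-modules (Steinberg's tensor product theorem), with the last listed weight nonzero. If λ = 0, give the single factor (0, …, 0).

((0, 1), (0, 0), (2, 2), (1, 2))

Compute c_i = Σ_j M_{ij} v_j with v = (-101, 28):
  c_1 = (-1)·(-101) + (-2)·(28) = 45
  c_2 = (-1)·(-101) + (-1)·(28) = 73
Writing each c_i in base p = 3:
  c_1 = 45 = 0·3^0 + 0·3^1 + 2·3^2 + 1·3^3
  c_2 = 73 = 1·3^0 + 0·3^1 + 2·3^2 + 2·3^3
p-restricted factor λ_0 = (0, 1)
p-restricted factor λ_1 = (0, 0)
p-restricted factor λ_2 = (2, 2)
p-restricted factor λ_3 = (1, 2)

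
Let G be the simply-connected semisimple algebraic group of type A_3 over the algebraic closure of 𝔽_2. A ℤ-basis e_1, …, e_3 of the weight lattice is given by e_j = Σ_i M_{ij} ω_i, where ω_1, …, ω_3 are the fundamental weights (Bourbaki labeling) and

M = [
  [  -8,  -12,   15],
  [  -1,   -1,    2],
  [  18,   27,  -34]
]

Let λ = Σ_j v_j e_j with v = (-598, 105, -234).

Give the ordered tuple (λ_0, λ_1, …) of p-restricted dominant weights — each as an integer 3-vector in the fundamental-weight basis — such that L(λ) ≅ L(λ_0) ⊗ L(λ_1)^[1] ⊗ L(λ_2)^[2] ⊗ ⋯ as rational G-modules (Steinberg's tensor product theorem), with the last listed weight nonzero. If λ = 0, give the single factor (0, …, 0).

((0, 1, 1), (1, 0, 1), (1, 0, 0), (1, 1, 1), (0, 1, 1))

ω-coordinates c = M·v, v = (-598, 105, -234):
  c_1 = (-8)·(-598) + (-12)·(105) + (15)·(-234) = 14
  c_2 = (-1)·(-598) + (-1)·(105) + (2)·(-234) = 25
  c_3 = (18)·(-598) + 27·105 + (-34)·(-234) = 27
p = 2; digits c_i = Σ_j d_{ij}·2^j, 0 ≤ d_{ij} < 2:
  c_1 = 14 = 0·2^0 + 1·2^1 + 1·2^2 + 1·2^3
  c_2 = 25 = 1·2^0 + 0·2^1 + 0·2^2 + 1·2^3 + 1·2^4
  c_3 = 27 = 1·2^0 + 1·2^1 + 0·2^2 + 1·2^3 + 1·2^4
p-restricted factor λ_0 = (0, 1, 1)
p-restricted factor λ_1 = (1, 0, 1)
p-restricted factor λ_2 = (1, 0, 0)
p-restricted factor λ_3 = (1, 1, 1)
p-restricted factor λ_4 = (0, 1, 1)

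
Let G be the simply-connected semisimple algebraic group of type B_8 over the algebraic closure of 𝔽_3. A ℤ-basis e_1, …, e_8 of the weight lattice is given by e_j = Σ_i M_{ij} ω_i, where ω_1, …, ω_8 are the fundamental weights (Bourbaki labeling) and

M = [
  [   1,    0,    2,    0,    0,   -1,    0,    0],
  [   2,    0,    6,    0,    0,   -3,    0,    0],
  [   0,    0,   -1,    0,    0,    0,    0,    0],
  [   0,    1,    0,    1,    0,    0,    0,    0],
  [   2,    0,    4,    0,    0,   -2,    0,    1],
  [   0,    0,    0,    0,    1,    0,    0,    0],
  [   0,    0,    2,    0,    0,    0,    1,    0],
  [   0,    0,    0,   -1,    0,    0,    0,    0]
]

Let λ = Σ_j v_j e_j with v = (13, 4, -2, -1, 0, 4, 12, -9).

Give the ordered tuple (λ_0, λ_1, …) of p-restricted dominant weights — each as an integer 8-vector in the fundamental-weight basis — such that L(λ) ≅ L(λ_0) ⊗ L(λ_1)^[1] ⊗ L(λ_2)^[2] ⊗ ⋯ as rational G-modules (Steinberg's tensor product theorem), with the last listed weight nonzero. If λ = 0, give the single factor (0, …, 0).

ω-coordinates c = M·v, v = (13, 4, -2, -1, 0, 4, 12, -9):
  c_1 = 1*13 + 0*4 + 2*-2 + 0*-1 + 0*0 + -1*4 + 0*12 + 0*-9 = 5
  c_2 = 2*13 + 0*4 + 6*-2 + 0*-1 + 0*0 + -3*4 + 0*12 + 0*-9 = 2
  c_3 = 0*13 + 0*4 + -1*-2 + 0*-1 + 0*0 + 0*4 + 0*12 + 0*-9 = 2
  c_4 = 0*13 + 1*4 + 0*-2 + 1*-1 + 0*0 + 0*4 + 0*12 + 0*-9 = 3
  c_5 = 2*13 + 0*4 + 4*-2 + 0*-1 + 0*0 + -2*4 + 0*12 + 1*-9 = 1
  c_6 = 0*13 + 0*4 + 0*-2 + 0*-1 + 1*0 + 0*4 + 0*12 + 0*-9 = 0
  c_7 = 0*13 + 0*4 + 2*-2 + 0*-1 + 0*0 + 0*4 + 1*12 + 0*-9 = 8
  c_8 = 0*13 + 0*4 + 0*-2 + -1*-1 + 0*0 + 0*4 + 0*12 + 0*-9 = 1
p = 3; digits c_i = Σ_j d_{ij}·3^j, 0 ≤ d_{ij} < 3:
  c_1 = 5 = 2·3^0 + 1·3^1
  c_2 = 2 = 2·3^0
  c_3 = 2 = 2·3^0
  c_4 = 3 = 0·3^0 + 1·3^1
  c_5 = 1 = 1·3^0
  c_6 = 0
  c_7 = 8 = 2·3^0 + 2·3^1
  c_8 = 1 = 1·3^0
p-restricted factor λ_0 = (2, 2, 2, 0, 1, 0, 2, 1)
p-restricted factor λ_1 = (1, 0, 0, 1, 0, 0, 2, 0)

((2, 2, 2, 0, 1, 0, 2, 1), (1, 0, 0, 1, 0, 0, 2, 0))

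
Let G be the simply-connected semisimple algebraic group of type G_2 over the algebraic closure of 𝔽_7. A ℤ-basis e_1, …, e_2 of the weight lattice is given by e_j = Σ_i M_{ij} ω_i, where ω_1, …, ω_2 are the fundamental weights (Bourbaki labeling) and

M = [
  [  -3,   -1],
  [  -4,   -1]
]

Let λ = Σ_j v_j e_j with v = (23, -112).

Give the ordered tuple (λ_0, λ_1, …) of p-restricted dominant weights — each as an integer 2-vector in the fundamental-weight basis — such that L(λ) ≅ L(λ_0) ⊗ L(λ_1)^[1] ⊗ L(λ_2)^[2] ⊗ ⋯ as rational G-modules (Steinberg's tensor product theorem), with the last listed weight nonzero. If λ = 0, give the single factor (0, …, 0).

ω-coordinates c = M·v, v = (23, -112):
  c_1 = -3*23 + -1*-112 = 43
  c_2 = -4*23 + -1*-112 = 20
Expand coordinatewise in base 7:
  c_1 = 43 = 1·7^0 + 6·7^1
  c_2 = 20 = 6·7^0 + 2·7^1
p-restricted factor λ_0 = (1, 6)
p-restricted factor λ_1 = (6, 2)

((1, 6), (6, 2))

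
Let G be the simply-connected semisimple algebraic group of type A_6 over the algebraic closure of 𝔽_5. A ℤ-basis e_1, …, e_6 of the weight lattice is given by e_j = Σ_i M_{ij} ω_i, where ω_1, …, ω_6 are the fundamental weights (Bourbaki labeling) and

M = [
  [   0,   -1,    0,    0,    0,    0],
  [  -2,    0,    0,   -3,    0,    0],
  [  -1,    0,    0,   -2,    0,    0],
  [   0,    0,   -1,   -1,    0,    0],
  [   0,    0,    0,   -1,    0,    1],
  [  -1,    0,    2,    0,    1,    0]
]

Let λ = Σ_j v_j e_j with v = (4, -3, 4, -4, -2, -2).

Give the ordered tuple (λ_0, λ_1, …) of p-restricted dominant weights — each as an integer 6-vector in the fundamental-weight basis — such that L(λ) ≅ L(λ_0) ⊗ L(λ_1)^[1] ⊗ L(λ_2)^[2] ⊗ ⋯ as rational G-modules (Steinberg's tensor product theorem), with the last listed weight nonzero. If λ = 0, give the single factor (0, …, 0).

Change of basis e → ω: c = M·v where v = (4, -3, 4, -4, -2, -2):
  c_1 = 0*4 + -1*-3 + 0*4 + 0*-4 + 0*-2 + 0*-2 = 3
  c_2 = -2*4 + 0*-3 + 0*4 + -3*-4 + 0*-2 + 0*-2 = 4
  c_3 = -1*4 + 0*-3 + 0*4 + -2*-4 + 0*-2 + 0*-2 = 4
  c_4 = 0*4 + 0*-3 + -1*4 + -1*-4 + 0*-2 + 0*-2 = 0
  c_5 = 0*4 + 0*-3 + 0*4 + -1*-4 + 0*-2 + 1*-2 = 2
  c_6 = -1*4 + 0*-3 + 2*4 + 0*-4 + 1*-2 + 0*-2 = 2
Expand coordinatewise in base 5:
  c_1 = 3 = 3·5^0
  c_2 = 4 = 4·5^0
  c_3 = 4 = 4·5^0
  c_4 = 0
  c_5 = 2 = 2·5^0
  c_6 = 2 = 2·5^0
Factor λ_0 = (3, 4, 4, 0, 2, 2)

((3, 4, 4, 0, 2, 2),)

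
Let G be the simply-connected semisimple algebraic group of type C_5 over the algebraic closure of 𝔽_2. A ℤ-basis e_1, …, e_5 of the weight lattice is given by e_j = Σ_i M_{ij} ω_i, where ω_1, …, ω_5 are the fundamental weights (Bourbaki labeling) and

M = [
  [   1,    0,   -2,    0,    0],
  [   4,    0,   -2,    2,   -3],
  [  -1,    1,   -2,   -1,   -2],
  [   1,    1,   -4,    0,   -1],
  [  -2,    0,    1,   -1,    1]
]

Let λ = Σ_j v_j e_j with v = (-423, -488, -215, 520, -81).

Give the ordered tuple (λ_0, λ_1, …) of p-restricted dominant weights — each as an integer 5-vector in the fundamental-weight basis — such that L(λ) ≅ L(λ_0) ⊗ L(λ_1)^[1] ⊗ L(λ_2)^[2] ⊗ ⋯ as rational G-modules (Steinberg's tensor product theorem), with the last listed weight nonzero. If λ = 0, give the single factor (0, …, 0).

Compute c_i = Σ_j M_{ij} v_j with v = (-423, -488, -215, 520, -81):
  c_1 = 1*-423 + 0*-488 + -2*-215 + 0*520 + 0*-81 = 7
  c_2 = 4*-423 + 0*-488 + -2*-215 + 2*520 + -3*-81 = 21
  c_3 = -1*-423 + 1*-488 + -2*-215 + -1*520 + -2*-81 = 7
  c_4 = 1*-423 + 1*-488 + -4*-215 + 0*520 + -1*-81 = 30
  c_5 = -2*-423 + 0*-488 + 1*-215 + -1*520 + 1*-81 = 30
p = 2; digits c_i = Σ_j d_{ij}·2^j, 0 ≤ d_{ij} < 2:
  c_1 = 7 = 1·2^0 + 1·2^1 + 1·2^2
  c_2 = 21 = 1·2^0 + 0·2^1 + 1·2^2 + 0·2^3 + 1·2^4
  c_3 = 7 = 1·2^0 + 1·2^1 + 1·2^2
  c_4 = 30 = 0·2^0 + 1·2^1 + 1·2^2 + 1·2^3 + 1·2^4
  c_5 = 30 = 0·2^0 + 1·2^1 + 1·2^2 + 1·2^3 + 1·2^4
Factor λ_0 = (1, 1, 1, 0, 0)
Factor λ_1 = (1, 0, 1, 1, 1)
Factor λ_2 = (1, 1, 1, 1, 1)
Factor λ_3 = (0, 0, 0, 1, 1)
Factor λ_4 = (0, 1, 0, 1, 1)

((1, 1, 1, 0, 0), (1, 0, 1, 1, 1), (1, 1, 1, 1, 1), (0, 0, 0, 1, 1), (0, 1, 0, 1, 1))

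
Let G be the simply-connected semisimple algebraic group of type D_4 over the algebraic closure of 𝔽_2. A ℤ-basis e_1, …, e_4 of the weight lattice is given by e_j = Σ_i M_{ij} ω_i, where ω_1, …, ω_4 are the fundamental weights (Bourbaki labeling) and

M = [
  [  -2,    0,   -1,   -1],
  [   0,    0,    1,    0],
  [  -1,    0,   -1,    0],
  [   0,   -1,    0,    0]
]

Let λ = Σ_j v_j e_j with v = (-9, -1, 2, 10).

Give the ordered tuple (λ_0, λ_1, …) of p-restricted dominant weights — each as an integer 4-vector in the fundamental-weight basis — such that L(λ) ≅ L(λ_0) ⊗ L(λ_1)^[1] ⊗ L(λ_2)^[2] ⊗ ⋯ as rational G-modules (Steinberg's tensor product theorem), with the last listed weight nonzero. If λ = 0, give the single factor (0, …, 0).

((0, 0, 1, 1), (1, 1, 1, 0), (1, 0, 1, 0))

In the fundamental-weight basis, λ has coordinates c = M·v (v = (-9, -1, 2, 10)):
  c_1 = (-2)·(-9) + (0)·(-1) + (-1)·(2) + (-1)·(10) = 6
  c_2 = (0)·(-9) + (0)·(-1) + (1)·(2) + (0)·(10) = 2
  c_3 = (-1)·(-9) + (0)·(-1) + (-1)·(2) + (0)·(10) = 7
  c_4 = (0)·(-9) + (-1)·(-1) + (0)·(2) + (0)·(10) = 1
p = 2; digits c_i = Σ_j d_{ij}·2^j, 0 ≤ d_{ij} < 2:
  c_1 = 6 = 0·2^0 + 1·2^1 + 1·2^2
  c_2 = 2 = 0·2^0 + 1·2^1
  c_3 = 7 = 1·2^0 + 1·2^1 + 1·2^2
  c_4 = 1 = 1·2^0
Factor λ_0 = (0, 0, 1, 1)
Factor λ_1 = (1, 1, 1, 0)
Factor λ_2 = (1, 0, 1, 0)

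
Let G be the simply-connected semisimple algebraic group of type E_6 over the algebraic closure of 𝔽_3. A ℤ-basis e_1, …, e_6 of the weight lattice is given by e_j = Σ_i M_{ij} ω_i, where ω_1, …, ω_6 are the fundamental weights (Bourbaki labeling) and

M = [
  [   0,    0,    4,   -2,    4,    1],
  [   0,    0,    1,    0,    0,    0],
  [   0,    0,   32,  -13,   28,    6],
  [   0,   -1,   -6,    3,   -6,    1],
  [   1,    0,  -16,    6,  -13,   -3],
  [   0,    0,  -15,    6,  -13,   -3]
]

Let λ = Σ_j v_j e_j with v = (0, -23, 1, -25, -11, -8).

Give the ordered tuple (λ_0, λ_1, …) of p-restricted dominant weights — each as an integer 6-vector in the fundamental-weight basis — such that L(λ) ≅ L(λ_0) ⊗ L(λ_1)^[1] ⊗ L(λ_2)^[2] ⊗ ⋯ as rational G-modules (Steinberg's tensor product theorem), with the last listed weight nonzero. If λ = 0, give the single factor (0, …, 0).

Change of basis e → ω: c = M·v where v = (0, -23, 1, -25, -11, -8):
  c_1 = 0·0 + (0)·(-23) + 4·1 + (-2)·(-25) + (4)·(-11) + (1)·(-8) = 2
  c_2 = 0·0 + (0)·(-23) + 1·1 + (0)·(-25) + (0)·(-11) + (0)·(-8) = 1
  c_3 = 0·0 + (0)·(-23) + 32·1 + (-13)·(-25) + (28)·(-11) + (6)·(-8) = 1
  c_4 = 0·0 + (-1)·(-23) + (-6)·(1) + (3)·(-25) + (-6)·(-11) + (1)·(-8) = 0
  c_5 = 1·0 + (0)·(-23) + (-16)·(1) + (6)·(-25) + (-13)·(-11) + (-3)·(-8) = 1
  c_6 = 0·0 + (0)·(-23) + (-15)·(1) + (6)·(-25) + (-13)·(-11) + (-3)·(-8) = 2
Writing each c_i in base p = 3:
  c_1 = 2 = 2·3^0
  c_2 = 1 = 1·3^0
  c_3 = 1 = 1·3^0
  c_4 = 0
  c_5 = 1 = 1·3^0
  c_6 = 2 = 2·3^0
Factor λ_0 = (2, 1, 1, 0, 1, 2)

((2, 1, 1, 0, 1, 2),)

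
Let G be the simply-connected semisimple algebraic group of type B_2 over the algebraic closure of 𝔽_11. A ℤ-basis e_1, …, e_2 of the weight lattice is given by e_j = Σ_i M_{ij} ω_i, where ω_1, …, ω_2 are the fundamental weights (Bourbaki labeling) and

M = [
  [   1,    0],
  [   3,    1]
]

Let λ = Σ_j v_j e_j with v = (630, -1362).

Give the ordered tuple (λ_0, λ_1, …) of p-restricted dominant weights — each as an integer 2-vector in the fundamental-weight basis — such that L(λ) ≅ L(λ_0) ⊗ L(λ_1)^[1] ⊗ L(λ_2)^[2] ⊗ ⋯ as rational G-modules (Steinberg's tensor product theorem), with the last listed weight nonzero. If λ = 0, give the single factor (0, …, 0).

In the fundamental-weight basis, λ has coordinates c = M·v (v = (630, -1362)):
  c_1 = 1*630 + 0*-1362 = 630
  c_2 = 3*630 + 1*-1362 = 528
Writing each c_i in base p = 11:
  c_1 = 630 = 3·11^0 + 2·11^1 + 5·11^2
  c_2 = 528 = 0·11^0 + 4·11^1 + 4·11^2
Factor λ_0 = (3, 0)
Factor λ_1 = (2, 4)
Factor λ_2 = (5, 4)

((3, 0), (2, 4), (5, 4))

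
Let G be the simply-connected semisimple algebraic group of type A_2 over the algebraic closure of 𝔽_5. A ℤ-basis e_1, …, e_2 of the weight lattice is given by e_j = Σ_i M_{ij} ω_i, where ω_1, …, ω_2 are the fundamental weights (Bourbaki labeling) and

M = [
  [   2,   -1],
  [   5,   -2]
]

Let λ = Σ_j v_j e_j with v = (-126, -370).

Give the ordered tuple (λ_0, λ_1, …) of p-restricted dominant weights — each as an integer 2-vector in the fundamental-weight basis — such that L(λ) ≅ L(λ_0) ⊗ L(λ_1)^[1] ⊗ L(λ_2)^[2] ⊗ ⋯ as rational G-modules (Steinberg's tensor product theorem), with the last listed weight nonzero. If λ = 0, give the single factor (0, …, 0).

ω-coordinates c = M·v, v = (-126, -370):
  c_1 = 2*-126 + -1*-370 = 118
  c_2 = 5*-126 + -2*-370 = 110
Writing each c_i in base p = 5:
  c_1 = 118 = 3·5^0 + 3·5^1 + 4·5^2
  c_2 = 110 = 0·5^0 + 2·5^1 + 4·5^2
Factor λ_0 = (3, 0)
Factor λ_1 = (3, 2)
Factor λ_2 = (4, 4)

((3, 0), (3, 2), (4, 4))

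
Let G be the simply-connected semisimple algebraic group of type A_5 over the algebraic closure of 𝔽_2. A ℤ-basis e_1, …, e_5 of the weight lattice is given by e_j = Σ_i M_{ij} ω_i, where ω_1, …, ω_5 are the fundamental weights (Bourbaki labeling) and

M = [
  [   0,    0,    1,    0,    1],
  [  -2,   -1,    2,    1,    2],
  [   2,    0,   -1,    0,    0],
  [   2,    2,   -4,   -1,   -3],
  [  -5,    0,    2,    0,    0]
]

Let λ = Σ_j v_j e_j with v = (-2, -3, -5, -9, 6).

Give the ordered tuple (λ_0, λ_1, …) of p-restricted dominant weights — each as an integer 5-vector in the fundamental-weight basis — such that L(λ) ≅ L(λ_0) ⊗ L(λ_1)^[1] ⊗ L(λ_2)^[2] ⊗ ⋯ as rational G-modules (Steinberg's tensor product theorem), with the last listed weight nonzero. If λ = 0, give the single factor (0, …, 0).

ω-coordinates c = M·v, v = (-2, -3, -5, -9, 6):
  c_1 = 0*-2 + 0*-3 + 1*-5 + 0*-9 + 1*6 = 1
  c_2 = -2*-2 + -1*-3 + 2*-5 + 1*-9 + 2*6 = 0
  c_3 = 2*-2 + 0*-3 + -1*-5 + 0*-9 + 0*6 = 1
  c_4 = 2*-2 + 2*-3 + -4*-5 + -1*-9 + -3*6 = 1
  c_5 = -5*-2 + 0*-3 + 2*-5 + 0*-9 + 0*6 = 0
Base-2 expansion of each c_i:
  c_1 = 1 = 1·2^0
  c_2 = 0
  c_3 = 1 = 1·2^0
  c_4 = 1 = 1·2^0
  c_5 = 0
p-restricted factor λ_0 = (1, 0, 1, 1, 0)

((1, 0, 1, 1, 0),)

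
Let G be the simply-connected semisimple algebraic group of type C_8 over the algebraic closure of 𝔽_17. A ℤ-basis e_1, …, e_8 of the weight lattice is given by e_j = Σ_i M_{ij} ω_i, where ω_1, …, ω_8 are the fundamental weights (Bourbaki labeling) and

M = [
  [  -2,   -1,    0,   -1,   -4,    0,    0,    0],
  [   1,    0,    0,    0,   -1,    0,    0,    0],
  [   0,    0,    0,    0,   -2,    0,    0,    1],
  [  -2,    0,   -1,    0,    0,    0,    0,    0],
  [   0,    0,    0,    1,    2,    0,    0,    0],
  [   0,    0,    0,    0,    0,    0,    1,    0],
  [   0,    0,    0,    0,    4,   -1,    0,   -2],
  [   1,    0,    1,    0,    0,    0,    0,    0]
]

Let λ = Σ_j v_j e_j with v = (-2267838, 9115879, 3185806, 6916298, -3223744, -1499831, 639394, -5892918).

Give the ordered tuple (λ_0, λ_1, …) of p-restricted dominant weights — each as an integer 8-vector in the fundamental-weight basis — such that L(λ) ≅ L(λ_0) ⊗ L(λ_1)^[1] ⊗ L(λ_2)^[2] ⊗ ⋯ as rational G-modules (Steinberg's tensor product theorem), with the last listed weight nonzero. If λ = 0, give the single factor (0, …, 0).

ω-coordinates c = M·v, v = (-2267838, 9115879, 3185806, 6916298, -3223744, -1499831, 639394, -5892918):
  c_1 = (-2)·(-2267838) + (-1)·(9115879) + (0)·(3185806) + (-1)·(6916298) + (-4)·(-3223744) + (0)·(-1499831) + (0)·(639394) + (0)·(-5892918) = 1398475
  c_2 = (1)·(-2267838) + (0)·(9115879) + (0)·(3185806) + (0)·(6916298) + (-1)·(-3223744) + (0)·(-1499831) + (0)·(639394) + (0)·(-5892918) = 955906
  c_3 = (0)·(-2267838) + (0)·(9115879) + (0)·(3185806) + (0)·(6916298) + (-2)·(-3223744) + (0)·(-1499831) + (0)·(639394) + (1)·(-5892918) = 554570
  c_4 = (-2)·(-2267838) + (0)·(9115879) + (-1)·(3185806) + (0)·(6916298) + (0)·(-3223744) + (0)·(-1499831) + (0)·(639394) + (0)·(-5892918) = 1349870
  c_5 = (0)·(-2267838) + (0)·(9115879) + (0)·(3185806) + (1)·(6916298) + (2)·(-3223744) + (0)·(-1499831) + (0)·(639394) + (0)·(-5892918) = 468810
  c_6 = (0)·(-2267838) + (0)·(9115879) + (0)·(3185806) + (0)·(6916298) + (0)·(-3223744) + (0)·(-1499831) + (1)·(639394) + (0)·(-5892918) = 639394
  c_7 = (0)·(-2267838) + (0)·(9115879) + (0)·(3185806) + (0)·(6916298) + (4)·(-3223744) + (-1)·(-1499831) + (0)·(639394) + (-2)·(-5892918) = 390691
  c_8 = (1)·(-2267838) + (0)·(9115879) + (1)·(3185806) + (0)·(6916298) + (0)·(-3223744) + (0)·(-1499831) + (0)·(639394) + (0)·(-5892918) = 917968
Base-17 expansion of each c_i:
  c_1 = 1398475 = 4·17^0 + 0·17^1 + 11·17^2 + 12·17^3 + 16·17^4
  c_2 = 955906 = 13·17^0 + 10·17^1 + 9·17^2 + 7·17^3 + 11·17^4
  c_3 = 554570 = 13·17^0 + 15·17^1 + 14·17^2 + 10·17^3 + 6·17^4
  c_4 = 1349870 = 2·17^0 + 14·17^1 + 12·17^2 + 2·17^3 + 16·17^4
  c_5 = 468810 = 1·17^0 + 3·17^1 + 7·17^2 + 10·17^3 + 5·17^4
  c_6 = 639394 = 7·17^0 + 7·17^1 + 2·17^2 + 11·17^3 + 7·17^4
  c_7 = 390691 = 14·17^0 + 14·17^1 + 8·17^2 + 11·17^3 + 4·17^4
  c_8 = 917968 = 2·17^0 + 6·17^1 + 14·17^2 + 16·17^3 + 10·17^4
p-restricted factor λ_0 = (4, 13, 13, 2, 1, 7, 14, 2)
p-restricted factor λ_1 = (0, 10, 15, 14, 3, 7, 14, 6)
p-restricted factor λ_2 = (11, 9, 14, 12, 7, 2, 8, 14)
p-restricted factor λ_3 = (12, 7, 10, 2, 10, 11, 11, 16)
p-restricted factor λ_4 = (16, 11, 6, 16, 5, 7, 4, 10)

((4, 13, 13, 2, 1, 7, 14, 2), (0, 10, 15, 14, 3, 7, 14, 6), (11, 9, 14, 12, 7, 2, 8, 14), (12, 7, 10, 2, 10, 11, 11, 16), (16, 11, 6, 16, 5, 7, 4, 10))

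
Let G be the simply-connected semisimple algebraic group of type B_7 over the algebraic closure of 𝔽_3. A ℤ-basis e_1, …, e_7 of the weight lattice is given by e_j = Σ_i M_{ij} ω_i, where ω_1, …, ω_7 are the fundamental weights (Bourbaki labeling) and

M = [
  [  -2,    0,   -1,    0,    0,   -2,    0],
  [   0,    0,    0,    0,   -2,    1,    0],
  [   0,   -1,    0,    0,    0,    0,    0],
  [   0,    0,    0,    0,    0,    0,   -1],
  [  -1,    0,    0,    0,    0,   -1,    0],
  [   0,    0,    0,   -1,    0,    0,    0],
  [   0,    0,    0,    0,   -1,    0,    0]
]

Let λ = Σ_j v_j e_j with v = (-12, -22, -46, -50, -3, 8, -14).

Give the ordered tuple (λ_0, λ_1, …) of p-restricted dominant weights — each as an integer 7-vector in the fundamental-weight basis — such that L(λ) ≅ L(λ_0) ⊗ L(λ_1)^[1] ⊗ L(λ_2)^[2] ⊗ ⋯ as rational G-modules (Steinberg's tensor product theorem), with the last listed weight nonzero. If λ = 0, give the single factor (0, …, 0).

Converting to the ω-basis (c_i = row i of M dotted with v = (-12, -22, -46, -50, -3, 8, -14)):
  c_1 = (-2)·(-12) + (0)·(-22) + (-1)·(-46) + (0)·(-50) + (0)·(-3) + (-2)·(8) + (0)·(-14) = 54
  c_2 = (0)·(-12) + (0)·(-22) + (0)·(-46) + (0)·(-50) + (-2)·(-3) + 1·8 + (0)·(-14) = 14
  c_3 = (0)·(-12) + (-1)·(-22) + (0)·(-46) + (0)·(-50) + (0)·(-3) + 0·8 + (0)·(-14) = 22
  c_4 = (0)·(-12) + (0)·(-22) + (0)·(-46) + (0)·(-50) + (0)·(-3) + 0·8 + (-1)·(-14) = 14
  c_5 = (-1)·(-12) + (0)·(-22) + (0)·(-46) + (0)·(-50) + (0)·(-3) + (-1)·(8) + (0)·(-14) = 4
  c_6 = (0)·(-12) + (0)·(-22) + (0)·(-46) + (-1)·(-50) + (0)·(-3) + 0·8 + (0)·(-14) = 50
  c_7 = (0)·(-12) + (0)·(-22) + (0)·(-46) + (0)·(-50) + (-1)·(-3) + 0·8 + (0)·(-14) = 3
Base-3 expansion of each c_i:
  c_1 = 54 = 0·3^0 + 0·3^1 + 0·3^2 + 2·3^3
  c_2 = 14 = 2·3^0 + 1·3^1 + 1·3^2
  c_3 = 22 = 1·3^0 + 1·3^1 + 2·3^2
  c_4 = 14 = 2·3^0 + 1·3^1 + 1·3^2
  c_5 = 4 = 1·3^0 + 1·3^1
  c_6 = 50 = 2·3^0 + 1·3^1 + 2·3^2 + 1·3^3
  c_7 = 3 = 0·3^0 + 1·3^1
λ_0 = (0, 2, 1, 2, 1, 2, 0)
λ_1 = (0, 1, 1, 1, 1, 1, 1)
λ_2 = (0, 1, 2, 1, 0, 2, 0)
λ_3 = (2, 0, 0, 0, 0, 1, 0)

((0, 2, 1, 2, 1, 2, 0), (0, 1, 1, 1, 1, 1, 1), (0, 1, 2, 1, 0, 2, 0), (2, 0, 0, 0, 0, 1, 0))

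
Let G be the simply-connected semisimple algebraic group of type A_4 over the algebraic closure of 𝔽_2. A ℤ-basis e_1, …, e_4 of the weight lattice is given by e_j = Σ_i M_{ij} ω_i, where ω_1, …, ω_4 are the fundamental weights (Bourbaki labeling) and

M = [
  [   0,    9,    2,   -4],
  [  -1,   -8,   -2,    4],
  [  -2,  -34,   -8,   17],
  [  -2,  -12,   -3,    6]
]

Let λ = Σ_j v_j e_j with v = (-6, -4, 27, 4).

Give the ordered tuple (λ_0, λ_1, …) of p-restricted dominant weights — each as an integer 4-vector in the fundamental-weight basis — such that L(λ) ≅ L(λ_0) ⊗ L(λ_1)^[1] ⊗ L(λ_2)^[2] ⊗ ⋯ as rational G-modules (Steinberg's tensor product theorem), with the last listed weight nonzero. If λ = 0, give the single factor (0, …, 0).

((0, 0, 0, 1), (1, 0, 0, 1))

In the fundamental-weight basis, λ has coordinates c = M·v (v = (-6, -4, 27, 4)):
  c_1 = 0*-6 + 9*-4 + 2*27 + -4*4 = 2
  c_2 = -1*-6 + -8*-4 + -2*27 + 4*4 = 0
  c_3 = -2*-6 + -34*-4 + -8*27 + 17*4 = 0
  c_4 = -2*-6 + -12*-4 + -3*27 + 6*4 = 3
Expand coordinatewise in base 2:
  c_1 = 2 = 0·2^0 + 1·2^1
  c_2 = 0
  c_3 = 0
  c_4 = 3 = 1·2^0 + 1·2^1
λ_0 = (0, 0, 0, 1)
λ_1 = (1, 0, 0, 1)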